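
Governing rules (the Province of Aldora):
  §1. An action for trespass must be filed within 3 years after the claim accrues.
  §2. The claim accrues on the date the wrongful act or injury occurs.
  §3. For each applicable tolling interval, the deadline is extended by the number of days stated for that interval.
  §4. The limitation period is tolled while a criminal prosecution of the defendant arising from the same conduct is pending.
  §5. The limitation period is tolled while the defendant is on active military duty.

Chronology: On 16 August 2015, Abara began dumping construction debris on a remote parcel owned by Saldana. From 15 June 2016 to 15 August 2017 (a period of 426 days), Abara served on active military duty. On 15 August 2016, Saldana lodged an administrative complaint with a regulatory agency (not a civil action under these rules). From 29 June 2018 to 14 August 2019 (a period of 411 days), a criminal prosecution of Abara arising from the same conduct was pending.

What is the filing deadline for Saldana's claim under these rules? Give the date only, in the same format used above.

30 November 2020

The limitation period began to run on 16 August 2015.
The untolled deadline — 3 years after 16 August 2015 — is 16 August 2018.
The defendant's active military service from 15 June 2016 to 15 August 2017 tolled the period for 426 days, extending the deadline to 16 October 2019.
The pending criminal prosecution from 29 June 2018 to 14 August 2019 tolled the period for 411 days, extending the deadline to 30 November 2020.
Nothing else in the chronology tolls or restarts the period.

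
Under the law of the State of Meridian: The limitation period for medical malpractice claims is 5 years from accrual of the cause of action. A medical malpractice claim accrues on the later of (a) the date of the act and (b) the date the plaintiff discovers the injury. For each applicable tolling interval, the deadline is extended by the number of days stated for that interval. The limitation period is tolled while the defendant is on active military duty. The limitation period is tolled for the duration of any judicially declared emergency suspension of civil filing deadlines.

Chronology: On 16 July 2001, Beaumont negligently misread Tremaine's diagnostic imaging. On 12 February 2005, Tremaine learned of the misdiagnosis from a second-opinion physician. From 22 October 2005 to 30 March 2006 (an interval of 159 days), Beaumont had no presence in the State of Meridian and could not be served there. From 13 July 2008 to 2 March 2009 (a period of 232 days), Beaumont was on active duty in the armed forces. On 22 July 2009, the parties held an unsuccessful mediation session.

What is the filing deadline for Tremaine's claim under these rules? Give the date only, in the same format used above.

2 October 2010

Taking the later of the act (16 July 2001) and discovery (12 February 2005), the claim accrued on 12 February 2005.
Adding the 5 years base period to 12 February 2005 gives a deadline of 12 February 2010, before any tolling.
The defendant's active military service from 13 July 2008 to 2 March 2009 tolled the period for 232 days, extending the deadline to 2 October 2010.
The defendant's absence from the jurisdiction from 22 October 2005 to 30 March 2006 does not toll the period, because no stated rule makes the defendant's absence a tolling event.
Nothing else in the chronology tolls or restarts the period.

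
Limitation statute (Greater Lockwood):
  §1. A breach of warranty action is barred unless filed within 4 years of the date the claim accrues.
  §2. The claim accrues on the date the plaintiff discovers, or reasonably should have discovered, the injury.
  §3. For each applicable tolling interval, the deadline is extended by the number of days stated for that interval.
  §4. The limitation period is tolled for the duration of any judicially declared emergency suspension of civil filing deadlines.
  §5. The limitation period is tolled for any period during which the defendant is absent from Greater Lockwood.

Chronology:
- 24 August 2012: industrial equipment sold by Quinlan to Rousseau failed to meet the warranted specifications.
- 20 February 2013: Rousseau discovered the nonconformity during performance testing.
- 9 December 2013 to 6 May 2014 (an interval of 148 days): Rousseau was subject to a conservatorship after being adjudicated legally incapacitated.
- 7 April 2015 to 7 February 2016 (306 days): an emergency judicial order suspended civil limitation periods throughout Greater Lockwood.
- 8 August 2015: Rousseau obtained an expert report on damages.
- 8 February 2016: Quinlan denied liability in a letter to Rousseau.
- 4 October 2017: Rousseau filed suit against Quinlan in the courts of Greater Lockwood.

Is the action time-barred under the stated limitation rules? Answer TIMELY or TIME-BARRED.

TIMELY

Accrual is tied to discovery, so the period began on 20 February 2013 rather than on 24 August 2012 when the act occurred.
Adding the 4 years base period to 20 February 2013 gives a deadline of 20 February 2017, before any tolling.
Because the emergency suspension of filing deadlines ran from 7 April 2015 to 7 February 2016, the deadline is extended by 306 days to 23 December 2017.
The plaintiff's legal incapacity from 9 December 2013 to 6 May 2014 does not toll the period, because no stated rule makes the plaintiff's incapacity a tolling event.
Nothing else in the chronology tolls or restarts the period.
Filing on 4 October 2017 beat the 23 December 2017 deadline — the action is timely.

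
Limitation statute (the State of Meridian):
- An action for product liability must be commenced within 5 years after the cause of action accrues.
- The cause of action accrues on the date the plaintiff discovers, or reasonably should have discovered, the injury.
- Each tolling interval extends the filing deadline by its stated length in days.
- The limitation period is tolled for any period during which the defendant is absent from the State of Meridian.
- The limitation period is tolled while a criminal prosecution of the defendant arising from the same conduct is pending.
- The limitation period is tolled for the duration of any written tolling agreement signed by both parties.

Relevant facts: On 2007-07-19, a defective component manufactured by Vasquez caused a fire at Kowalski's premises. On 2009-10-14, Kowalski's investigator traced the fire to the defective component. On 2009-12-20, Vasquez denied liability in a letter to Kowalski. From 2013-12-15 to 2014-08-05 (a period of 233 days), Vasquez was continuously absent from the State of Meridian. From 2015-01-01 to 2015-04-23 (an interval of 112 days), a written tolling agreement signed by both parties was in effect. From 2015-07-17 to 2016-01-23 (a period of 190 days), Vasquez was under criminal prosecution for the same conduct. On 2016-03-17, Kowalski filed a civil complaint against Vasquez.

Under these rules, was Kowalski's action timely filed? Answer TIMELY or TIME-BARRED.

Under the discovery rule, the claim accrued on 2009-10-14, when Kowalski discovered the injury — not on the 2007-07-19 date of the underlying act.
5 years from 2009-10-14 is 2014-10-14.
The defendant's absence from the jurisdiction from 2013-12-15 to 2014-08-05 tolled the period for 233 days, extending the deadline to 2015-06-04.
The period was tolled for 112 days by the written tolling agreement (2015-01-01 to 2015-04-23), pushing the deadline to 2015-09-24.
Because the pending criminal prosecution ran from 2015-07-17 to 2016-01-23, the deadline is extended by 190 days to 2016-04-01.
Nothing else in the chronology tolls or restarts the period.
The 2016-03-17 filing precedes the 2016-04-01 deadline; the claim is timely.

TIMELY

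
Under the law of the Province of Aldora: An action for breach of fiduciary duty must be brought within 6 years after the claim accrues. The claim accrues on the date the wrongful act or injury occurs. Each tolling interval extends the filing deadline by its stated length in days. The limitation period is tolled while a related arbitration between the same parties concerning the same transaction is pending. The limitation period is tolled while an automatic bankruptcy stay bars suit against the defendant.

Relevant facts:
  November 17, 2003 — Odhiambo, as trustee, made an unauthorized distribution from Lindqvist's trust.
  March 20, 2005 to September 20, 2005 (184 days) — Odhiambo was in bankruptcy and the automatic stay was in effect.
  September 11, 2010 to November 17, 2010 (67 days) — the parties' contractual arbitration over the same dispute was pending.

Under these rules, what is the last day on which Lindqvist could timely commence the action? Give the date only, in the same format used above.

The limitation period began to run on November 17, 2003.
Adding the 6 years base period to November 17, 2003 gives a deadline of November 17, 2009, before any tolling.
The automatic bankruptcy stay from March 20, 2005 to September 20, 2005 tolled the period for 184 days, extending the deadline to May 20, 2010.
The pending related arbitration from September 11, 2010 to November 17, 2010 began after the period had already run on May 20, 2010, so it has no tolling effect.

May 20, 2010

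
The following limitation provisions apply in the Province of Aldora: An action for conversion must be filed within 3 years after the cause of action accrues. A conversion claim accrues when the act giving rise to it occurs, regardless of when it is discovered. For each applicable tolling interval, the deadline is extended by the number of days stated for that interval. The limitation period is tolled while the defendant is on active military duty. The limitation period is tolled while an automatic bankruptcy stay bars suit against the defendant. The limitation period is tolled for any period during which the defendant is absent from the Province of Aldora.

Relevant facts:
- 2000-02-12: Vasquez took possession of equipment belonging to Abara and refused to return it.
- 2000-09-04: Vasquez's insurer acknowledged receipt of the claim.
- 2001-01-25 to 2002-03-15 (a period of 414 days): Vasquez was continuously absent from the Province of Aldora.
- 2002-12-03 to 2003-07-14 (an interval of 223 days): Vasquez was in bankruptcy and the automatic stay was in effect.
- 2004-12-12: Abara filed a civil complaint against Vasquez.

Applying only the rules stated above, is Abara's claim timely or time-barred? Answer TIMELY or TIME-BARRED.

TIME-BARRED

The claim accrued on 2000-02-12, when the wrongful act occurred.
3 years from 2000-02-12 is 2003-02-12.
The period was tolled for 414 days by the defendant's absence from the jurisdiction (2001-01-25 to 2002-03-15), pushing the deadline to 2004-04-01.
Because the automatic bankruptcy stay ran from 2002-12-03 to 2003-07-14, the deadline is extended by 223 days to 2004-11-10.
The other events in the timeline have no effect on the limitation period under the stated rules.
The 2004-12-12 filing falls after the 2004-11-10 deadline; the claim is time-barred.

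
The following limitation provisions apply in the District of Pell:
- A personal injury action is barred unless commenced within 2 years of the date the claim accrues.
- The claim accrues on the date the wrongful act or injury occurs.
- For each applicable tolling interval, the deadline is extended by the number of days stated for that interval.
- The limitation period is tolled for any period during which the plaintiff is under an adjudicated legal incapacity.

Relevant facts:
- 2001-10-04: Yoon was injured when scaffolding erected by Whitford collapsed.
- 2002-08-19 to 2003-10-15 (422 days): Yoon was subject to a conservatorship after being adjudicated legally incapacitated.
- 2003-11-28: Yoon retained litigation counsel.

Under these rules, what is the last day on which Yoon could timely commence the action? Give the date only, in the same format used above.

2004-11-29

The claim accrued on 2001-10-04, the date of the act.
2 years from 2001-10-04 is 2003-10-04.
The plaintiff's legal incapacity from 2002-08-19 to 2003-10-15 tolled the period for 422 days, extending the deadline to 2004-11-29.
None of the other events listed affects the running of the period under the stated rules.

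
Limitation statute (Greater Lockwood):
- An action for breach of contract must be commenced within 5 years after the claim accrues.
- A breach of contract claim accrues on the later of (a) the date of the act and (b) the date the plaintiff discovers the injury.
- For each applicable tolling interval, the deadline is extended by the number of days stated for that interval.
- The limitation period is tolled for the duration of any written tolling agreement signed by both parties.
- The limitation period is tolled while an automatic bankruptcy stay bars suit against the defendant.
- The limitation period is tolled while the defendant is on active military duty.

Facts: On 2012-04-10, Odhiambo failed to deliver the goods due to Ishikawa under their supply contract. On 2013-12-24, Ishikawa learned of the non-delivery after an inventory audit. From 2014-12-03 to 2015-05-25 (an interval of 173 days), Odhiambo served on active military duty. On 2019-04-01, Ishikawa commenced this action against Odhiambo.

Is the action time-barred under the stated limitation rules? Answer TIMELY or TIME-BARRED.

Taking the later of the act (2012-04-10) and discovery (2013-12-24), the claim accrued on 2013-12-24.
5 years from 2013-12-24 is 2018-12-24.
The period was tolled for 173 days by the defendant's active military service (2014-12-03 to 2015-05-25), pushing the deadline to 2019-06-15.
Filing on 2019-04-01 beat the 2019-06-15 deadline — the action is timely.

TIMELY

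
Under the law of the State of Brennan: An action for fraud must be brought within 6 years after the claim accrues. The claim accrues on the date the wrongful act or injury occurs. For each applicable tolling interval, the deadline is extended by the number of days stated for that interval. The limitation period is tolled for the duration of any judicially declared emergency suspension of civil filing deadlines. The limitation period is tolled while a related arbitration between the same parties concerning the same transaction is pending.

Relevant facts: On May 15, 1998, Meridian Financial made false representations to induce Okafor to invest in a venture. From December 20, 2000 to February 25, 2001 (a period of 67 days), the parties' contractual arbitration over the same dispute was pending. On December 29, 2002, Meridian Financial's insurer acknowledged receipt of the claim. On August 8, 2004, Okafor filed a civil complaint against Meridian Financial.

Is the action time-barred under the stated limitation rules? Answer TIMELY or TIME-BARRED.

The claim accrued on May 15, 1998, the date of the act.
Adding the 6 years base period to May 15, 1998 gives a deadline of May 15, 2004, before any tolling.
The pending related arbitration from December 20, 2000 to February 25, 2001 tolled the period for 67 days, extending the deadline to July 21, 2004.
None of the other events listed affects the running of the period under the stated rules.
Okafor filed on August 8, 2004, after the July 21, 2004 deadline, so the action is time-barred.

TIME-BARRED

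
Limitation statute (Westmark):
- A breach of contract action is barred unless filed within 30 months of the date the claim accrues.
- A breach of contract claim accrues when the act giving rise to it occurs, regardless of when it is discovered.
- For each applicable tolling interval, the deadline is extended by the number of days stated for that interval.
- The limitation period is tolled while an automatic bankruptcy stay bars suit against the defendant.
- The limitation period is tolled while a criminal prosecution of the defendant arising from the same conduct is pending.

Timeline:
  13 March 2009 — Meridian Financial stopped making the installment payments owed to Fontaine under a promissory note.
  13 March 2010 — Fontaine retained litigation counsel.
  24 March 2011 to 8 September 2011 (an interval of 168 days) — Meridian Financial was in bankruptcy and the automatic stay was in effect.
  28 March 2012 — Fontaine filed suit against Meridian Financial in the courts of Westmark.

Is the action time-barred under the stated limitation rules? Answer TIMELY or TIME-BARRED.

The claim accrued on 13 March 2009, the date of the act.
30 months from 13 March 2009 is 13 September 2011.
The period was tolled for 168 days by the automatic bankruptcy stay (24 March 2011 to 8 September 2011), pushing the deadline to 28 February 2012.
Nothing else in the chronology tolls or restarts the period.
Filing on 28 March 2012 missed the 28 February 2012 deadline — the action is time-barred.

TIME-BARRED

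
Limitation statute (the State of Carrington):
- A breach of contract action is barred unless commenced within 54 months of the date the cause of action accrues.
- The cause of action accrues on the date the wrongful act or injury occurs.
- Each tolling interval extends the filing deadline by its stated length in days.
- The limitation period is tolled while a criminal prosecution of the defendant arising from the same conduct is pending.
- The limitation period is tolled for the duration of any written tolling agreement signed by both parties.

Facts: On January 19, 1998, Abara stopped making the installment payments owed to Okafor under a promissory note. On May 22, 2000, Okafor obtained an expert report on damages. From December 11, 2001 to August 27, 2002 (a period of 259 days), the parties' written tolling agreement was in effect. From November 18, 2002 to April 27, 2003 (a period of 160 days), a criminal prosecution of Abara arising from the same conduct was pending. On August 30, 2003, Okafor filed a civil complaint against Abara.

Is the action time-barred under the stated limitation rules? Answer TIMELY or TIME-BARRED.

The cause of action accrued on January 19, 1998, the date of the act.
The untolled deadline — 54 months after January 19, 1998 — is July 19, 2002.
The period was tolled for 259 days by the written tolling agreement (December 11, 2001 to August 27, 2002), pushing the deadline to April 4, 2003.
The pending criminal prosecution from November 18, 2002 to April 27, 2003 tolled the period for 160 days, extending the deadline to September 11, 2003.
None of the other events listed affects the running of the period under the stated rules.
Filing on August 30, 2003 beat the September 11, 2003 deadline — the action is timely.

TIMELY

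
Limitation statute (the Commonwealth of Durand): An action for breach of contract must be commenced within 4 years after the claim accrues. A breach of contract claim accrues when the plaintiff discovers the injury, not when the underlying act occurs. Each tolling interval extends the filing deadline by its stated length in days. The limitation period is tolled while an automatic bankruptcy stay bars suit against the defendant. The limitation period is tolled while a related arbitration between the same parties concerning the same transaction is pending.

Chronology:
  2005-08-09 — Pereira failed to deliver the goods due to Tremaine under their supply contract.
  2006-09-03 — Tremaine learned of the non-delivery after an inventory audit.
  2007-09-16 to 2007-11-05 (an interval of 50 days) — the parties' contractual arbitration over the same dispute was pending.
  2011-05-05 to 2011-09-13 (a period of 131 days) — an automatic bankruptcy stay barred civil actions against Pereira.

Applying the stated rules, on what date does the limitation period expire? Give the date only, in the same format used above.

2010-10-23

Accrual is tied to discovery, so the period began on 2006-09-03 rather than on 2005-08-09 when the act occurred.
4 years from 2006-09-03 is 2010-09-03.
Because the pending related arbitration ran from 2007-09-16 to 2007-11-05, the deadline is extended by 50 days to 2010-10-23.
The automatic bankruptcy stay starting 2011-05-05 came too late — the period had run on 2010-10-23 — and so does not extend the deadline.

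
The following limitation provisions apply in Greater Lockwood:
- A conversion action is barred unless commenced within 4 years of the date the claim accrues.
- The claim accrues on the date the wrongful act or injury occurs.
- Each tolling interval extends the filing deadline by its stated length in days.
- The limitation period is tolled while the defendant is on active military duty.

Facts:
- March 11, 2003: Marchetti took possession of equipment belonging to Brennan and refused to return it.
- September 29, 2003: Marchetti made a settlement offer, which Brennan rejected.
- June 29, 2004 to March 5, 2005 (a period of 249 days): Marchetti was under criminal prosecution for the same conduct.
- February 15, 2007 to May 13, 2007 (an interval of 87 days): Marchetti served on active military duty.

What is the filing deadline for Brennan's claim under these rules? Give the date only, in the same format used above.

The claim accrued on March 11, 2003, the date of the act.
The untolled deadline — 4 years after March 11, 2003 — is March 11, 2007.
Because the defendant's active military service ran from February 15, 2007 to May 13, 2007, the deadline is extended by 87 days to June 6, 2007.
The pending criminal prosecution from June 29, 2004 to March 5, 2005 does not toll the period, because no stated rule makes a criminal prosecution a tolling event.
The other events in the timeline have no effect on the limitation period under the stated rules.

June 6, 2007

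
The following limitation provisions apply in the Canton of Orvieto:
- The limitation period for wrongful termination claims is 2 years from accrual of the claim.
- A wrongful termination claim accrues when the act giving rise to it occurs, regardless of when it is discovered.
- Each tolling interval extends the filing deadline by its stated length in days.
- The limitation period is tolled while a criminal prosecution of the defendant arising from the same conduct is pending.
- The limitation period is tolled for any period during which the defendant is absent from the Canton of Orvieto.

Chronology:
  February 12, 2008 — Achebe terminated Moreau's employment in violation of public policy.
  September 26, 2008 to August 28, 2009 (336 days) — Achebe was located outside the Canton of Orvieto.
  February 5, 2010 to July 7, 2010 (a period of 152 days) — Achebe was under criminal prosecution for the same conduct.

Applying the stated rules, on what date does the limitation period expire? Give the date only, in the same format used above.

June 15, 2011

The claim accrued on February 12, 2008, the date of the act.
Adding the 2 years base period to February 12, 2008 gives a deadline of February 12, 2010, before any tolling.
The period was tolled for 336 days by the defendant's absence from the jurisdiction (September 26, 2008 to August 28, 2009), pushing the deadline to January 14, 2011.
The period was tolled for 152 days by the pending criminal prosecution (February 5, 2010 to July 7, 2010), pushing the deadline to June 15, 2011.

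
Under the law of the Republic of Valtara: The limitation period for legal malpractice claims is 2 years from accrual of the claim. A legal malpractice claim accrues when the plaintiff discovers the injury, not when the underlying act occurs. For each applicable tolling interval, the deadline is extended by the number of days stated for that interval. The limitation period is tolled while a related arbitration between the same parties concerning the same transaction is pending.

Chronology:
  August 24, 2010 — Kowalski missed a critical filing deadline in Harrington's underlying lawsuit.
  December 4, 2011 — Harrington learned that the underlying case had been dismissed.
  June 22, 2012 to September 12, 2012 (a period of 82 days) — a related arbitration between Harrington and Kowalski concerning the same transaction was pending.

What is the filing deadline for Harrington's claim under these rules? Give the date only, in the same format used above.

Under the discovery rule, the claim accrued on December 4, 2011, when Harrington discovered the injury — not on the August 24, 2010 date of the underlying act.
Adding the 2 years base period to December 4, 2011 gives a deadline of December 4, 2013, before any tolling.
The pending related arbitration from June 22, 2012 to September 12, 2012 tolled the period for 82 days, extending the deadline to February 24, 2014.

February 24, 2014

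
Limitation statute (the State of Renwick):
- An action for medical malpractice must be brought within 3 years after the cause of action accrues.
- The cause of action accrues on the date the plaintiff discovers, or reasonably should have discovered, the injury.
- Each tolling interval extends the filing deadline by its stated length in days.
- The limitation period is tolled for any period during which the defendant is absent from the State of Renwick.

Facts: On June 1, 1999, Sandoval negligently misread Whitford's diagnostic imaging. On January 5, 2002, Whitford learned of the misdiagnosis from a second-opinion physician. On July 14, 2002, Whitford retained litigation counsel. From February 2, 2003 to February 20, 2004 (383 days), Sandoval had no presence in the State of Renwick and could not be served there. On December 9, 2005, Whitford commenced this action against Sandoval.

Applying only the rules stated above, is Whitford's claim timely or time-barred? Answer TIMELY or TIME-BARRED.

The claim did not accrue until Whitford discovered the injury on January 5, 2002; the June 1, 1999 act date does not start the clock under the stated rule.
Adding the 3 years base period to January 5, 2002 gives a deadline of January 5, 2005, before any tolling.
The defendant's absence from the jurisdiction from February 2, 2003 to February 20, 2004 tolled the period for 383 days, extending the deadline to January 23, 2006.
None of the other events listed affects the running of the period under the stated rules.
The December 9, 2005 filing precedes the January 23, 2006 deadline; the claim is timely.

TIMELY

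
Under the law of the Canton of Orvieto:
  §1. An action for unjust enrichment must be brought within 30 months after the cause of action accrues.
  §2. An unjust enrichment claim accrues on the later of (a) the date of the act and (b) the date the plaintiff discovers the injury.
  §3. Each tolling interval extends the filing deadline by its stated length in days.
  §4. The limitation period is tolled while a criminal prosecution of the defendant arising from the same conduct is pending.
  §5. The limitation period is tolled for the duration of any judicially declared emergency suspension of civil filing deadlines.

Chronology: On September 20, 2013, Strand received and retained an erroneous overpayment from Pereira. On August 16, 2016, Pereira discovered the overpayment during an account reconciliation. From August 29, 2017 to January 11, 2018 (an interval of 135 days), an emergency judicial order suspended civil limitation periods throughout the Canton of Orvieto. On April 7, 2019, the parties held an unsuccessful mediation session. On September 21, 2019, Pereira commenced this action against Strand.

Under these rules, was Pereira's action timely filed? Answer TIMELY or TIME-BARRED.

TIME-BARRED

Because discovery on August 16, 2016 post-dates the September 20, 2013 act, accrual under the later-of rule falls on August 16, 2016.
30 months from August 16, 2016 is February 16, 2019.
Because the emergency suspension of filing deadlines ran from August 29, 2017 to January 11, 2018, the deadline is extended by 135 days to July 1, 2019.
The other events in the timeline have no effect on the limitation period under the stated rules.
Pereira filed on September 21, 2019, after the July 1, 2019 deadline, so the action is time-barred.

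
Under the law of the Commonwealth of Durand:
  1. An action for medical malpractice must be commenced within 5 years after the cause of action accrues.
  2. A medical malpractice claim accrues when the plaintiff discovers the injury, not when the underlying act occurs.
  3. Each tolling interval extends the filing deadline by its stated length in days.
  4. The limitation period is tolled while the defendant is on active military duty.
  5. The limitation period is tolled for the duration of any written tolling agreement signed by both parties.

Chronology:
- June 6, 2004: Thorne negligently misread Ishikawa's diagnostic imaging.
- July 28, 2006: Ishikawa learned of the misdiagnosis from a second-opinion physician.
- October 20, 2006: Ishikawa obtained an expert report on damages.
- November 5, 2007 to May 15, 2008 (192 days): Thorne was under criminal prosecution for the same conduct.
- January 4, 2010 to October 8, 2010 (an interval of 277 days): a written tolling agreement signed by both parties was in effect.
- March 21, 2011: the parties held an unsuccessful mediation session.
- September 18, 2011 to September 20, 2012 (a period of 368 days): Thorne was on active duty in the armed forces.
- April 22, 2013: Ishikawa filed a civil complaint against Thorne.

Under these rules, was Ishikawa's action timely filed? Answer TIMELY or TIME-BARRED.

TIMELY

Under the discovery rule, the claim accrued on July 28, 2006, when Ishikawa discovered the injury — not on the June 6, 2004 date of the underlying act.
5 years from July 28, 2006 is July 28, 2011.
The period was tolled for 277 days by the written tolling agreement (January 4, 2010 to October 8, 2010), pushing the deadline to April 30, 2012.
The period was tolled for 368 days by the defendant's active military service (September 18, 2011 to September 20, 2012), pushing the deadline to May 3, 2013.
The pending criminal prosecution from November 5, 2007 to May 15, 2008 does not toll the period, because no stated rule makes a criminal prosecution a tolling event.
Nothing else in the chronology tolls or restarts the period.
The April 22, 2013 filing precedes the May 3, 2013 deadline; the claim is timely.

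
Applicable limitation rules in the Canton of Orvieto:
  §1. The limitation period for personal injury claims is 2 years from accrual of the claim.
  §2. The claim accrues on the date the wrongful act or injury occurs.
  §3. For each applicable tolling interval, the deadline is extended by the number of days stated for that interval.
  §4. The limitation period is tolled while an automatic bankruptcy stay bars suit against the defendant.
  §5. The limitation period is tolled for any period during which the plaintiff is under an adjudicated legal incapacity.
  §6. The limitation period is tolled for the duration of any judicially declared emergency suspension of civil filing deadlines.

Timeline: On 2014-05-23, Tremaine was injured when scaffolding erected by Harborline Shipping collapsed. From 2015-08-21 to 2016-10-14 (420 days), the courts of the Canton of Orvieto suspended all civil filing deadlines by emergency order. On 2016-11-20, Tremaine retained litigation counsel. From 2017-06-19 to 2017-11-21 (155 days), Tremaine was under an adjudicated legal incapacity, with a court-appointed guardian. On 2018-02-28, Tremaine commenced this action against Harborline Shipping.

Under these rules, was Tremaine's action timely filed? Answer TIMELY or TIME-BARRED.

TIME-BARRED

The claim accrued on 2014-05-23, when the wrongful act occurred.
The untolled deadline — 2 years after 2014-05-23 — is 2016-05-23.
The emergency suspension of filing deadlines from 2015-08-21 to 2016-10-14 tolled the period for 420 days, extending the deadline to 2017-07-17.
The period was tolled for 155 days by the plaintiff's legal incapacity (2017-06-19 to 2017-11-21), pushing the deadline to 2017-12-19.
Nothing else in the chronology tolls or restarts the period.
The 2018-02-28 filing falls after the 2017-12-19 deadline; the claim is time-barred.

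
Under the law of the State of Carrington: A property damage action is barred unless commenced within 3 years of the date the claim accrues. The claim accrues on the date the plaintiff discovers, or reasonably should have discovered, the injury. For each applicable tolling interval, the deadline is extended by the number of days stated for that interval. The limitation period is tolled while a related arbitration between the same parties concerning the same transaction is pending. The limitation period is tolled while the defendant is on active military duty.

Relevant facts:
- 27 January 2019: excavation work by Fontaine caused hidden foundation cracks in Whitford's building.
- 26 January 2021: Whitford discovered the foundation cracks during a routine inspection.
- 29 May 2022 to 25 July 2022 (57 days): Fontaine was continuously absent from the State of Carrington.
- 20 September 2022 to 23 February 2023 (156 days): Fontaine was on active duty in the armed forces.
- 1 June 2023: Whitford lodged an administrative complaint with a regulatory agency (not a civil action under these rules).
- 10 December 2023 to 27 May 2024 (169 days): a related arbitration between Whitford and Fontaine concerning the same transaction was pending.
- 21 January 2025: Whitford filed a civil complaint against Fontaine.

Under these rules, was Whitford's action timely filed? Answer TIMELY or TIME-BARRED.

The claim did not accrue until Whitford discovered the injury on 26 January 2021; the 27 January 2019 act date does not start the clock under the stated rule.
The untolled deadline — 3 years after 26 January 2021 — is 26 January 2024.
Because the defendant's active military service ran from 20 September 2022 to 23 February 2023, the deadline is extended by 156 days to 30 June 2024.
The period was tolled for 169 days by the pending related arbitration (10 December 2023 to 27 May 2024), pushing the deadline to 16 December 2024.
The defendant's absence from the jurisdiction from 29 May 2022 to 25 July 2022 does not toll the period, because no stated rule makes the defendant's absence a tolling event.
The other events in the timeline have no effect on the limitation period under the stated rules.
Filing on 21 January 2025 missed the 16 December 2024 deadline — the action is time-barred.

TIME-BARRED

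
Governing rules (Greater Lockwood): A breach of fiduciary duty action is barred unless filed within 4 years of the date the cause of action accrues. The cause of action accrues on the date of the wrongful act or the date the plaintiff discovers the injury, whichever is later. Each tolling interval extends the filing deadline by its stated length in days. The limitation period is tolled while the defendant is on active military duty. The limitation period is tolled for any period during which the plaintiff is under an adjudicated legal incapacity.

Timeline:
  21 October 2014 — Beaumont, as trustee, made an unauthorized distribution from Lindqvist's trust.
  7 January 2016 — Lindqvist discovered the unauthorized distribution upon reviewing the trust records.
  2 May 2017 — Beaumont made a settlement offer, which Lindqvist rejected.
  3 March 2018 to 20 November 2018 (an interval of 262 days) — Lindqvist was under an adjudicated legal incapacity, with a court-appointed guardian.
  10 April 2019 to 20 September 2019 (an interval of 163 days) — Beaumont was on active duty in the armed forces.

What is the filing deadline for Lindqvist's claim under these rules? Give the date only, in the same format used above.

7 March 2021

Taking the later of the act (21 October 2014) and discovery (7 January 2016), the claim accrued on 7 January 2016.
The untolled deadline — 4 years after 7 January 2016 — is 7 January 2020.
Because the plaintiff's legal incapacity ran from 3 March 2018 to 20 November 2018, the deadline is extended by 262 days to 25 September 2020.
The defendant's active military service from 10 April 2019 to 20 September 2019 tolled the period for 163 days, extending the deadline to 7 March 2021.
Nothing else in the chronology tolls or restarts the period.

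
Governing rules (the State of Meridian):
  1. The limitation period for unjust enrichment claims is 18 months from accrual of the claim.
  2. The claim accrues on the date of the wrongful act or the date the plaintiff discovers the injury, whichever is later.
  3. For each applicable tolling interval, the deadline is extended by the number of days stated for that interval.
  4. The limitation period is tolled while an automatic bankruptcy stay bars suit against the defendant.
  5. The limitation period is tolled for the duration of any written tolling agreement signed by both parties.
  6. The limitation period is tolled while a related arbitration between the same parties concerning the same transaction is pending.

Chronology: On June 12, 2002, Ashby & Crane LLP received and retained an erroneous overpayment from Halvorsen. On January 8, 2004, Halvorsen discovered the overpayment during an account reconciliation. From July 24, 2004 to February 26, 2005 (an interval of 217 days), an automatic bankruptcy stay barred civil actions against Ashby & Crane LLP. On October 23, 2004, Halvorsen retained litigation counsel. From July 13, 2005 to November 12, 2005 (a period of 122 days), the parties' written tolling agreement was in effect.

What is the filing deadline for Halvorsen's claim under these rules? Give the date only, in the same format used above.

The claim accrued on January 8, 2004 — the later of the June 12, 2002 act and the January 8, 2004 discovery.
Adding the 18 months base period to January 8, 2004 gives a deadline of July 8, 2005, before any tolling.
The automatic bankruptcy stay from July 24, 2004 to February 26, 2005 tolled the period for 217 days, extending the deadline to February 10, 2006.
The written tolling agreement from July 13, 2005 to November 12, 2005 tolled the period for 122 days, extending the deadline to June 12, 2006.
None of the other events listed affects the running of the period under the stated rules.

June 12, 2006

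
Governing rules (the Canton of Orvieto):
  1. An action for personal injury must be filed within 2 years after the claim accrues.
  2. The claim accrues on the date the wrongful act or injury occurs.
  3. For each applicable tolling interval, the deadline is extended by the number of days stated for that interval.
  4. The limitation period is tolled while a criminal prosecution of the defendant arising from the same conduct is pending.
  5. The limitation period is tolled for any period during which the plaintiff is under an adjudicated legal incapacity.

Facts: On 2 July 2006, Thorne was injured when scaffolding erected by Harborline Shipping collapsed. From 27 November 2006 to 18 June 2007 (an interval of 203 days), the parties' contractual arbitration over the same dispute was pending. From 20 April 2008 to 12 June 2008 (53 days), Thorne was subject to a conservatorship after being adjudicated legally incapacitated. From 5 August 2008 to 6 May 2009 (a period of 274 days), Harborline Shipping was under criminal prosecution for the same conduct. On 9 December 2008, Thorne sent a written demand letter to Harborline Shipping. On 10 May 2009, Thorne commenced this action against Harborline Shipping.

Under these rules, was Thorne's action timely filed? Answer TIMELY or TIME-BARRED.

TIMELY

The claim accrued on 2 July 2006, when the wrongful act occurred.
2 years from 2 July 2006 is 2 July 2008.
Because the plaintiff's legal incapacity ran from 20 April 2008 to 12 June 2008, the deadline is extended by 53 days to 24 August 2008.
The pending criminal prosecution from 5 August 2008 to 6 May 2009 tolled the period for 274 days, extending the deadline to 25 May 2009.
No stated provision tolls the period for a pending arbitration, so the interval from 27 November 2006 to 18 June 2007 has no effect on the deadline.
The other events in the timeline have no effect on the limitation period under the stated rules.
Filing on 10 May 2009 beat the 25 May 2009 deadline — the action is timely.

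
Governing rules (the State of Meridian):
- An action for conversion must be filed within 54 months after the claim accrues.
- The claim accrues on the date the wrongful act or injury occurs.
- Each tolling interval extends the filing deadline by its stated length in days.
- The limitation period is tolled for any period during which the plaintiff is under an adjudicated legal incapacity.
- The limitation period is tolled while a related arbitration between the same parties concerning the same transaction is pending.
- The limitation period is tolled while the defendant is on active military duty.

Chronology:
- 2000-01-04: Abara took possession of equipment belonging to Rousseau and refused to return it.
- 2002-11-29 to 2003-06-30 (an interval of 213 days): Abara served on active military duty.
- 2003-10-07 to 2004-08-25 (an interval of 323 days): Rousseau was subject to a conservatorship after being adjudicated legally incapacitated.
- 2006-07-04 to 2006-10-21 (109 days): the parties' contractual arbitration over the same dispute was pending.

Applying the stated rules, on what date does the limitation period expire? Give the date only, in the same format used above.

2005-12-22

The claim accrued on 2000-01-04, when the wrongful act occurred.
The untolled deadline — 54 months after 2000-01-04 — is 2004-07-04.
The period was tolled for 213 days by the defendant's active military service (2002-11-29 to 2003-06-30), pushing the deadline to 2005-02-02.
The period was tolled for 323 days by the plaintiff's legal incapacity (2003-10-07 to 2004-08-25), pushing the deadline to 2005-12-22.
The pending related arbitration from 2006-07-04 to 2006-10-21 began after the period had already run on 2005-12-22, so it has no tolling effect.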